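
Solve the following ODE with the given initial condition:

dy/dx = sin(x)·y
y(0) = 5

General solution: y = Ce^(-cos(x))
Applying IC y(0) = 5:
Particular solution: y = 5e^(1-cos(x))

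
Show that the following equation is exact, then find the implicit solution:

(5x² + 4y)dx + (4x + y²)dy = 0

Verify exactness: ∂M/∂y = ∂N/∂x ✓
Find F(x,y) such that ∂F/∂x = M, ∂F/∂y = N
Solution: 5x³/3 + 4xy + y³/3 = C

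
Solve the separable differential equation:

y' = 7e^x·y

Separating variables and integrating:
ln|y| = 7e^x + C

General solution: y = Ce^(7e^x)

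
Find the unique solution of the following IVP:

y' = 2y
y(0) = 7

General solution: y = Ce^(2x)
Applying IC y(0) = 7:
Particular solution: y = 7e^(2x)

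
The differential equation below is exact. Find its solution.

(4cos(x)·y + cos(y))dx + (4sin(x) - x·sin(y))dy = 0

Verify exactness: ∂M/∂y = ∂N/∂x ✓
Find F(x,y) such that ∂F/∂x = M, ∂F/∂y = N
Solution: 4sin(x)·y + x·cos(y) = C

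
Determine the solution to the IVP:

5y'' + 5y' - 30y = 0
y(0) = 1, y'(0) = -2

General solution: y = C₁e^(2x) + C₂e^(-3x)
Applying ICs: C₁ = 1/5, C₂ = 4/5
Particular solution: y = (1/5)e^(2x) + (4/5)e^(-3x)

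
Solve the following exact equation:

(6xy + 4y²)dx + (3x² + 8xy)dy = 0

Verify exactness: ∂M/∂y = ∂N/∂x ✓
Find F(x,y) such that ∂F/∂x = M, ∂F/∂y = N
Solution: 3x²y + 4xy² = C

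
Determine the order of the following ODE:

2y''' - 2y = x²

The order is 3 (highest derivative is of order 3).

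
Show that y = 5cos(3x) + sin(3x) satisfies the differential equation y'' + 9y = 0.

Verification:
y'' = -45cos(3x) - 9sin(3x)
y'' + 9y = 0 ✓

Yes, it is a solution.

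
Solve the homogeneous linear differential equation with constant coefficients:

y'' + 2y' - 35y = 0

Characteristic equation: r² + 2r - 35 = 0
Roots: r = 5, -7 (distinct real)
General solution: y = C₁e^(5x) + C₂e^(-7x)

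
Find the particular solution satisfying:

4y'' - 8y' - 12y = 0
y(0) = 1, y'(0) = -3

General solution: y = C₁e^(3x) + C₂e^(-x)
Applying ICs: C₁ = -1/2, C₂ = 3/2
Particular solution: y = -(1/2)e^(3x) + (3/2)e^(-x)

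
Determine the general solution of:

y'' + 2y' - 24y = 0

Characteristic equation: r² + 2r - 24 = 0
Roots: r = 4, -6 (distinct real)
General solution: y = C₁e^(4x) + C₂e^(-6x)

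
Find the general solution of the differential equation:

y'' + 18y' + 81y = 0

Characteristic equation: r² + 18r + 81 = 0
Factored: (r + 9)² = 0
Repeated root: r = -9
General solution: y = (C₁ + C₂x)e^(-9x)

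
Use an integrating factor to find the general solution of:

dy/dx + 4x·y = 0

Using integrating factor method:

General solution: y = Ce^(-2x^2)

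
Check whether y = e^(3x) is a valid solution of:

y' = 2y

Verification:
y = e^(3x)
y' = 3e^(3x)
But 2y = 2e^(3x)
y' ≠ 2y — the derivative does not match

No, it is not a solution.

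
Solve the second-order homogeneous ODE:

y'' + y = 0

Characteristic equation: r² + 1 = 0
Roots: r = ±i (complex conjugates)
General solution: y = C₁cos(x) + C₂sin(x)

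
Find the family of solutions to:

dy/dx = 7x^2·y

Separating variables and integrating:
ln|y| = 7x^3/3 + C

General solution: y = Ce^(7x^3/3)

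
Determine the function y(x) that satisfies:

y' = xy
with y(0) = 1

General solution: y = Ce^(x²/2)
Applying IC y(0) = 1:
Particular solution: y = e^(x²/2)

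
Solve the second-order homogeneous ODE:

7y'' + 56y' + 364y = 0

Characteristic equation: 7r² + 56r + 364 = 0
Divide by 7: r² + 8r + 52 = 0
Roots: r = -4 ± 6i (complex conjugates)
General solution: y = e^(-4x)(C₁cos(6x) + C₂sin(6x))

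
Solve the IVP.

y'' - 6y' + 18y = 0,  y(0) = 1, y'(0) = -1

General solution: y = e^(3x)(C₁cos(3x) + C₂sin(3x))
Complex roots r = 3 ± 3i
Applying ICs: C₁ = 1, C₂ = -4/3
Particular solution: y = e^(3x)(cos(3x) - (4/3)sin(3x))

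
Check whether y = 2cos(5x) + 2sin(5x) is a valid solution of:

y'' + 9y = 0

Verification:
y'' = -50cos(5x) - 50sin(5x)
y'' + 9y ≠ 0 (frequency mismatch: got 25 instead of 9)

No, it is not a solution.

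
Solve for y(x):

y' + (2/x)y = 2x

Using integrating factor method:

General solution: y = (1/2)x^2 + Cx^(-2)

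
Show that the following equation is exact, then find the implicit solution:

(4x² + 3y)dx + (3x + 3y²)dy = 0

Verify exactness: ∂M/∂y = ∂N/∂x ✓
Find F(x,y) such that ∂F/∂x = M, ∂F/∂y = N
Solution: 4x³/3 + 3xy + y³ = C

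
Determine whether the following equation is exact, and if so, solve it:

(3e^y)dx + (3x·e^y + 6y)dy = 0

Verify exactness: ∂M/∂y = ∂N/∂x ✓
Find F(x,y) such that ∂F/∂x = M, ∂F/∂y = N
Solution: 3x·e^y + 3y² = C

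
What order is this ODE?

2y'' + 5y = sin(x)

The order is 2 (highest derivative is of order 2).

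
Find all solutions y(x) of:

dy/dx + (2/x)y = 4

Using integrating factor method:

General solution: y = (4/3)x + Cx^(-2)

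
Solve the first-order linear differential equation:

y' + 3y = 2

Using integrating factor method:

General solution: y = 2/3 + Ce^(-3x)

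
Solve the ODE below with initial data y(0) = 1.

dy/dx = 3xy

General solution: y = Ce^(3x²/2)
Applying IC y(0) = 1:
Particular solution: y = e^(3x²/2)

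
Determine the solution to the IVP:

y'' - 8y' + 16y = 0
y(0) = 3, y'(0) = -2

General solution: y = (C₁ + C₂x)e^(4x)
Repeated root r = 4
Applying ICs: C₁ = 3, C₂ = -14
Particular solution: y = (3 - 14x)e^(4x)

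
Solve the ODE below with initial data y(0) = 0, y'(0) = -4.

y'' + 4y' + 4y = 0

General solution: y = (C₁ + C₂x)e^(-2x)
Repeated root r = -2
Applying ICs: C₁ = 0, C₂ = -4
Particular solution: y = -4xe^(-2x)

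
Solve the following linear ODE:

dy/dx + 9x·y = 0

Using integrating factor method:

General solution: y = Ce^(-9x^2/2)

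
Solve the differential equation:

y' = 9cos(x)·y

Separating variables and integrating:
ln|y| = 9sin(x) + C

General solution: y = Ce^(9sin(x))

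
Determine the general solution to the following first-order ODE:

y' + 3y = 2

Using integrating factor method:

General solution: y = 2/3 + Ce^(-3x)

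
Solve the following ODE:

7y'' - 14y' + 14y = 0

Characteristic equation: 7r² - 14r + 14 = 0
Divide by 7: r² - 2r + 2 = 0
Roots: r = 1 ± i (complex conjugates)
General solution: y = e^x(C₁cos(x) + C₂sin(x))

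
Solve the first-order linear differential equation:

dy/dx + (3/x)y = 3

Using integrating factor method:

General solution: y = (3/4)x + Cx^(-3)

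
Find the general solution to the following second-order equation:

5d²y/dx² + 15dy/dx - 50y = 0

Characteristic equation: 5r² + 15r - 50 = 0
Divide by 5: r² + 3r - 10 = 0
Roots: r = 2, -5 (distinct real)
General solution: y = C₁e^(2x) + C₂e^(-5x)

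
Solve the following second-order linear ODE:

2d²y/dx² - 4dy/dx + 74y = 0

Characteristic equation: 2r² - 4r + 74 = 0
Divide by 2: r² - 2r + 37 = 0
Roots: r = 1 ± 6i (complex conjugates)
General solution: y = e^x(C₁cos(6x) + C₂sin(6x))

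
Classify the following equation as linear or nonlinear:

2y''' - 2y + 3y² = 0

Nonlinear (y² term)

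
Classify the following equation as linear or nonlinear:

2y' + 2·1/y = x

Nonlinear (1/y term)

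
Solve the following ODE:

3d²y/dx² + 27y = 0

Characteristic equation: 3r² + 27 = 0
Divide by 3: r² + 9 = 0
Roots: r = ±3i (complex conjugates)
General solution: y = C₁cos(3x) + C₂sin(3x)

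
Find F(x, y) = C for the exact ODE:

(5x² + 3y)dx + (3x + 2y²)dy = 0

Verify exactness: ∂M/∂y = ∂N/∂x ✓
Find F(x,y) such that ∂F/∂x = M, ∂F/∂y = N
Solution: 5x³/3 + 3xy + 2y³/3 = C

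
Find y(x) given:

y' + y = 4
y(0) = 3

General solution: y = 4 + Ce^(-x)
Applying y(0) = 3: C = 3 - 4 = -1
Particular solution: y = 4 - e^(-x)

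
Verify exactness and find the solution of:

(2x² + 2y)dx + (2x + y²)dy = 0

Verify exactness: ∂M/∂y = ∂N/∂x ✓
Find F(x,y) such that ∂F/∂x = M, ∂F/∂y = N
Solution: 2x³/3 + 2xy + y³/3 = C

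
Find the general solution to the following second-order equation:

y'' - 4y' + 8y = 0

Characteristic equation: r² - 4r + 8 = 0
Roots: r = 2 ± 2i (complex conjugates)
General solution: y = e^(2x)(C₁cos(2x) + C₂sin(2x))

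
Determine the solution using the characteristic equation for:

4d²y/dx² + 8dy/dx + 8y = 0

Characteristic equation: 4r² + 8r + 8 = 0
Divide by 4: r² + 2r + 2 = 0
Roots: r = -1 ± i (complex conjugates)
General solution: y = e^(-x)(C₁cos(x) + C₂sin(x))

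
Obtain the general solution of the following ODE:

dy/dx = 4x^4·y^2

Separating variables and integrating:
-1/y = 4x^5/5 + C

General solution: y^-1 = (-4/5)x^5 + C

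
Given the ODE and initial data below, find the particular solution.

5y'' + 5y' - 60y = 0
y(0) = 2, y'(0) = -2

General solution: y = C₁e^(3x) + C₂e^(-4x)
Applying ICs: C₁ = 6/7, C₂ = 8/7
Particular solution: y = (6/7)e^(3x) + (8/7)e^(-4x)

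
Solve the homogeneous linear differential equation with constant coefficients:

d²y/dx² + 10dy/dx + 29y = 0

Characteristic equation: r² + 10r + 29 = 0
Roots: r = -5 ± 2i (complex conjugates)
General solution: y = e^(-5x)(C₁cos(2x) + C₂sin(2x))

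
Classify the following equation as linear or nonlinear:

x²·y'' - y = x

Linear (y and its derivatives appear to the first power only, no products of y terms)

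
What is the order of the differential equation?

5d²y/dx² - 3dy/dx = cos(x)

The order is 2 (highest derivative is of order 2).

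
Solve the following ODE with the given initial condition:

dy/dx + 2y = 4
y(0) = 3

General solution: y = 2 + Ce^(-2x)
Applying y(0) = 3: C = 3 - 2 = 1
Particular solution: y = 2 + e^(-2x)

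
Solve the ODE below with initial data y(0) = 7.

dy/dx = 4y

General solution: y = Ce^(4x)
Applying IC y(0) = 7:
Particular solution: y = 7e^(4x)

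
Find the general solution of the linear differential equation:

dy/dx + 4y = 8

Using integrating factor method:

General solution: y = 2 + Ce^(-4x)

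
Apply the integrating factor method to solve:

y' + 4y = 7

Using integrating factor method:

General solution: y = 7/4 + Ce^(-4x)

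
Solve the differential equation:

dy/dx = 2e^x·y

Separating variables and integrating:
ln|y| = 2e^x + C

General solution: y = Ce^(2e^x)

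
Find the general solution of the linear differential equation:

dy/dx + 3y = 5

Using integrating factor method:

General solution: y = 5/3 + Ce^(-3x)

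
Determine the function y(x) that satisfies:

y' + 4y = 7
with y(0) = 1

General solution: y = 7/4 + Ce^(-4x)
Applying y(0) = 1: C = 1 - 7/4 = -3/4
Particular solution: y = 7/4 - (3/4)e^(-4x)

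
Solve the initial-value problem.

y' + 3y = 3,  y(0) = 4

General solution: y = 1 + Ce^(-3x)
Applying y(0) = 4: C = 4 - 1 = 3
Particular solution: y = 1 + 3e^(-3x)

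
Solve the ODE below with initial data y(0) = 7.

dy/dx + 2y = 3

General solution: y = 3/2 + Ce^(-2x)
Applying y(0) = 7: C = 7 - 3/2 = 11/2
Particular solution: y = 3/2 + (11/2)e^(-2x)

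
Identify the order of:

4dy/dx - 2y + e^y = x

The order is 1 (highest derivative is of order 1).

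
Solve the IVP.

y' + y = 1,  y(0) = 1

General solution: y = 1 + Ce^(-x)
Applying y(0) = 1: C = 1 - 1 = 0
Particular solution: y = 1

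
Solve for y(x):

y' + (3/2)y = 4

Using integrating factor method:

General solution: y = 8/3 + Ce^(-3x/2)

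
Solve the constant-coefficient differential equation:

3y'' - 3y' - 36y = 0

Characteristic equation: 3r² - 3r - 36 = 0
Divide by 3: r² - r - 12 = 0
Roots: r = 4, -3 (distinct real)
General solution: y = C₁e^(4x) + C₂e^(-3x)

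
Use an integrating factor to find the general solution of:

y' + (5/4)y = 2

Using integrating factor method:

General solution: y = 8/5 + Ce^(-5x/4)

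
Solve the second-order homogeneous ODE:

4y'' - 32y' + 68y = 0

Characteristic equation: 4r² - 32r + 68 = 0
Divide by 4: r² - 8r + 17 = 0
Roots: r = 4 ± i (complex conjugates)
General solution: y = e^(4x)(C₁cos(x) + C₂sin(x))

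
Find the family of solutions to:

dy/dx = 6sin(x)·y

Separating variables and integrating:
ln|y| = -6cos(x) + C

General solution: y = Ce^(-6cos(x))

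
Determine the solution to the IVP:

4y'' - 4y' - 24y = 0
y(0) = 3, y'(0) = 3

General solution: y = C₁e^(3x) + C₂e^(-2x)
Applying ICs: C₁ = 9/5, C₂ = 6/5
Particular solution: y = (9/5)e^(3x) + (6/5)e^(-2x)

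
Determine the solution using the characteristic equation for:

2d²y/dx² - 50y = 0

Characteristic equation: 2r² - 50 = 0
Divide by 2: r² - 25 = 0
Roots: r = 5, -5 (distinct real)
General solution: y = C₁e^(5x) + C₂e^(-5x)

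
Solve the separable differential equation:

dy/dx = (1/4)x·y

Separating variables and integrating:
ln|y| = x^2/8 + C

General solution: y = Ce^(x^2/8)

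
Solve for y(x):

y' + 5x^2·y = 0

Using integrating factor method:

General solution: y = Ce^(-5x^3/3)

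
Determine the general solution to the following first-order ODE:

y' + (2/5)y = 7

Using integrating factor method:

General solution: y = 35/2 + Ce^(-2x/5)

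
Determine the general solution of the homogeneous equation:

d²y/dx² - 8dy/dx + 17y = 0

Characteristic equation: r² - 8r + 17 = 0
Roots: r = 4 ± i (complex conjugates)
General solution: y = e^(4x)(C₁cos(x) + C₂sin(x))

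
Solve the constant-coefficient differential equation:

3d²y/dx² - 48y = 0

Characteristic equation: 3r² - 48 = 0
Divide by 3: r² - 16 = 0
Roots: r = 4, -4 (distinct real)
General solution: y = C₁e^(4x) + C₂e^(-4x)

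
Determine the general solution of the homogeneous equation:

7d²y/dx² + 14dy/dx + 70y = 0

Characteristic equation: 7r² + 14r + 70 = 0
Divide by 7: r² + 2r + 10 = 0
Roots: r = -1 ± 3i (complex conjugates)
General solution: y = e^(-x)(C₁cos(3x) + C₂sin(3x))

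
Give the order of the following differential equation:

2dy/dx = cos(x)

The order is 1 (highest derivative is of order 1).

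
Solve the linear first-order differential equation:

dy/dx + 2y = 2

Using integrating factor method:

General solution: y = 1 + Ce^(-2x)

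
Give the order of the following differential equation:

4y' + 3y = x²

The order is 1 (highest derivative is of order 1).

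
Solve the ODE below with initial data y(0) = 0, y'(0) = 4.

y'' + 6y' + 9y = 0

General solution: y = (C₁ + C₂x)e^(-3x)
Repeated root r = -3
Applying ICs: C₁ = 0, C₂ = 4
Particular solution: y = 4xe^(-3x)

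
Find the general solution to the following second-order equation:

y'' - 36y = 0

Characteristic equation: r² - 36 = 0
Roots: r = 6, -6 (distinct real)
General solution: y = C₁e^(6x) + C₂e^(-6x)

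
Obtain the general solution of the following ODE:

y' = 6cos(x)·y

Separating variables and integrating:
ln|y| = 6sin(x) + C

General solution: y = Ce^(6sin(x))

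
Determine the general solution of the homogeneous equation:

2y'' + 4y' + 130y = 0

Characteristic equation: 2r² + 4r + 130 = 0
Divide by 2: r² + 2r + 65 = 0
Roots: r = -1 ± 8i (complex conjugates)
General solution: y = e^(-x)(C₁cos(8x) + C₂sin(8x))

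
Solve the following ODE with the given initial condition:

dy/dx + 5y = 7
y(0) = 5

General solution: y = 7/5 + Ce^(-5x)
Applying y(0) = 5: C = 5 - 7/5 = 18/5
Particular solution: y = 7/5 + (18/5)e^(-5x)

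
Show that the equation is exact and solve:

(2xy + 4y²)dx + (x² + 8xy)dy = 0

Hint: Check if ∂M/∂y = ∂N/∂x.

Verify exactness: ∂M/∂y = ∂N/∂x ✓
Find F(x,y) such that ∂F/∂x = M, ∂F/∂y = N
Solution: x²y + 4xy² = C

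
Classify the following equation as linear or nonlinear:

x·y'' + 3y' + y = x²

Linear (y and its derivatives appear to the first power only, no products of y terms)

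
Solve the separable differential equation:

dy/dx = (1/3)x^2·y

Separating variables and integrating:
ln|y| = x^3/9 + C

General solution: y = Ce^(x^3/9)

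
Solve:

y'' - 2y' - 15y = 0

Characteristic equation: r² - 2r - 15 = 0
Roots: r = 5, -3 (distinct real)
General solution: y = C₁e^(5x) + C₂e^(-3x)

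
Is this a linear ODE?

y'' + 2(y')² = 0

No. Nonlinear ((y')² term)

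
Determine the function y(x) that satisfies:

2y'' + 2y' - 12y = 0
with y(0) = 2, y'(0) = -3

General solution: y = C₁e^(2x) + C₂e^(-3x)
Applying ICs: C₁ = 3/5, C₂ = 7/5
Particular solution: y = (3/5)e^(2x) + (7/5)e^(-3x)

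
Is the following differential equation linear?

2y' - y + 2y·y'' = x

No. Nonlinear (y·y'' term)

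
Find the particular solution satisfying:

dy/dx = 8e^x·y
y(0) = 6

General solution: y = Ce^(8e^x)
Applying IC y(0) = 6:
Particular solution: y = 6e^(8(e^x - 1))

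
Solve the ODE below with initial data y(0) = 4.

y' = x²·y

General solution: y = Ce^(x³/3)
Applying IC y(0) = 4:
Particular solution: y = 4e^(x³/3)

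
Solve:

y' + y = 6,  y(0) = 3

General solution: y = 6 + Ce^(-x)
Applying y(0) = 3: C = 3 - 6 = -3
Particular solution: y = 6 - 3e^(-x)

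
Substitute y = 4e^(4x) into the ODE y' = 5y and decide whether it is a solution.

Verification:
y = 4e^(4x)
y' = 16e^(4x)
But 5y = 20e^(4x)
y' ≠ 5y — the derivative does not match

No, it is not a solution.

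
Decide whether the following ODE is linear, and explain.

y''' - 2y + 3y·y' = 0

Nonlinear (product y·y')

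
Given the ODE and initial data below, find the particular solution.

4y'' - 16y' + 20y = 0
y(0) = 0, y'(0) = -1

General solution: y = e^(2x)(C₁cos(x) + C₂sin(x))
Complex roots r = 2 ± i
Applying ICs: C₁ = 0, C₂ = -1
Particular solution: y = e^(2x)(-sin(x))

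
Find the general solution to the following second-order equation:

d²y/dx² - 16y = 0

Characteristic equation: r² - 16 = 0
Roots: r = 4, -4 (distinct real)
General solution: y = C₁e^(4x) + C₂e^(-4x)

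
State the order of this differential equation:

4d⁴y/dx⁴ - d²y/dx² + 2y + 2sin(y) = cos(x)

The order is 4 (highest derivative is of order 4).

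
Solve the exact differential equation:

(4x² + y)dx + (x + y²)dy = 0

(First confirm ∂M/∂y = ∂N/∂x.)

Verify exactness: ∂M/∂y = ∂N/∂x ✓
Find F(x,y) such that ∂F/∂x = M, ∂F/∂y = N
Solution: 4x³/3 + xy + y³/3 = C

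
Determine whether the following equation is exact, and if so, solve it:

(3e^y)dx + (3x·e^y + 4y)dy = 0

Verify exactness: ∂M/∂y = ∂N/∂x ✓
Find F(x,y) such that ∂F/∂x = M, ∂F/∂y = N
Solution: 3x·e^y + 2y² = C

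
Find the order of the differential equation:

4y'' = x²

The order is 2 (highest derivative is of order 2).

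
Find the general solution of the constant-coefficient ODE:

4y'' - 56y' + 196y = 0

Characteristic equation: 4r² - 56r + 196 = 0
Divide by 4: r² - 14r + 49 = 0
Factored: (r - 7)² = 0
Repeated root: r = 7
General solution: y = (C₁ + C₂x)e^(7x)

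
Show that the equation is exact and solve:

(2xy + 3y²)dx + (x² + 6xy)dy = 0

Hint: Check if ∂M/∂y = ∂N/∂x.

Verify exactness: ∂M/∂y = ∂N/∂x ✓
Find F(x,y) such that ∂F/∂x = M, ∂F/∂y = N
Solution: x²y + 3xy² = C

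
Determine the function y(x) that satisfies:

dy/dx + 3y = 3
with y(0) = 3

General solution: y = 1 + Ce^(-3x)
Applying y(0) = 3: C = 3 - 1 = 2
Particular solution: y = 1 + 2e^(-3x)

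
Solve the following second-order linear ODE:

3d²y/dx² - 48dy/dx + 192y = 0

Characteristic equation: 3r² - 48r + 192 = 0
Divide by 3: r² - 16r + 64 = 0
Factored: (r - 8)² = 0
Repeated root: r = 8
General solution: y = (C₁ + C₂x)e^(8x)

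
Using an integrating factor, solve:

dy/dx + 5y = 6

Using integrating factor method:

General solution: y = 6/5 + Ce^(-5x)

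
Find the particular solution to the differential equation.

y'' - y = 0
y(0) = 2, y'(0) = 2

General solution: y = C₁e^x + C₂e^(-x)
Applying ICs: C₁ = 2, C₂ = 0
Particular solution: y = 2e^x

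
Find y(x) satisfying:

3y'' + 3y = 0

Characteristic equation: 3r² + 3 = 0
Divide by 3: r² + 1 = 0
Roots: r = ±i (complex conjugates)
General solution: y = C₁cos(x) + C₂sin(x)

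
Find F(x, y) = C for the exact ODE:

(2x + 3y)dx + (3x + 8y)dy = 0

Verify exactness: ∂M/∂y = ∂N/∂x ✓
Find F(x,y) such that ∂F/∂x = M, ∂F/∂y = N
Solution: x² + 3xy + 4y² = C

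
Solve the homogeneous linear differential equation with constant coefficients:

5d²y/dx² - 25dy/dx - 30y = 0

Characteristic equation: 5r² - 25r - 30 = 0
Divide by 5: r² - 5r - 6 = 0
Roots: r = 6, -1 (distinct real)
General solution: y = C₁e^(6x) + C₂e^(-x)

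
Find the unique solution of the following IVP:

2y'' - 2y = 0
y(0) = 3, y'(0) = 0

General solution: y = C₁e^x + C₂e^(-x)
Applying ICs: C₁ = 3/2, C₂ = 3/2
Particular solution: y = (3/2)e^x + (3/2)e^(-x)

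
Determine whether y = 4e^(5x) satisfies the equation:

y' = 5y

Verification:
y = 4e^(5x)
y' = 20e^(5x)
5y = 20e^(5x)
y' = 5y ✓

Yes, it is a solution.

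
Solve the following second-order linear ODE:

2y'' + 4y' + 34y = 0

Characteristic equation: 2r² + 4r + 34 = 0
Divide by 2: r² + 2r + 17 = 0
Roots: r = -1 ± 4i (complex conjugates)
General solution: y = e^(-x)(C₁cos(4x) + C₂sin(4x))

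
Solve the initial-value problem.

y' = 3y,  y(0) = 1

General solution: y = Ce^(3x)
Applying IC y(0) = 1:
Particular solution: y = e^(3x)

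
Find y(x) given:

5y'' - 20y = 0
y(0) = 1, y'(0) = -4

General solution: y = C₁e^(2x) + C₂e^(-2x)
Applying ICs: C₁ = -1/2, C₂ = 3/2
Particular solution: y = -(1/2)e^(2x) + (3/2)e^(-2x)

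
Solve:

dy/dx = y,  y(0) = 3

General solution: y = Ce^x
Applying IC y(0) = 3:
Particular solution: y = 3e^x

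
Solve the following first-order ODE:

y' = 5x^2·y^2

Separating variables and integrating:
-1/y = 5x^3/3 + C

General solution: y^-1 = (-5/3)x^3 + C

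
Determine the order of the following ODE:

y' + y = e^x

The order is 1 (highest derivative is of order 1).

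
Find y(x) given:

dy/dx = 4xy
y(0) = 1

General solution: y = Ce^(2x²)
Applying IC y(0) = 1:
Particular solution: y = e^(2x²)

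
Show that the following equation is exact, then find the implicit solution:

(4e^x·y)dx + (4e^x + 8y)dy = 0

Verify exactness: ∂M/∂y = ∂N/∂x ✓
Find F(x,y) such that ∂F/∂x = M, ∂F/∂y = N
Solution: 4e^x·y + 4y² = C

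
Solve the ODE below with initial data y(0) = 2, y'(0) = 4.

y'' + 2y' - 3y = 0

General solution: y = C₁e^x + C₂e^(-3x)
Applying ICs: C₁ = 5/2, C₂ = -1/2
Particular solution: y = (5/2)e^x - (1/2)e^(-3x)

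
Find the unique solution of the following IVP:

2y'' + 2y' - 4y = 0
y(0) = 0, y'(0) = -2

General solution: y = C₁e^x + C₂e^(-2x)
Applying ICs: C₁ = -2/3, C₂ = 2/3
Particular solution: y = -(2/3)e^x + (2/3)e^(-2x)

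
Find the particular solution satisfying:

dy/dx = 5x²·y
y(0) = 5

General solution: y = Ce^(5x³/3)
Applying IC y(0) = 5:
Particular solution: y = 5e^(5x³/3)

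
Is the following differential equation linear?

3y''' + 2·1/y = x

No. Nonlinear (1/y term)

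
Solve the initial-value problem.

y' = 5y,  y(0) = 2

General solution: y = Ce^(5x)
Applying IC y(0) = 2:
Particular solution: y = 2e^(5x)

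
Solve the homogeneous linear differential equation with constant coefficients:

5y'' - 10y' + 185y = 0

Characteristic equation: 5r² - 10r + 185 = 0
Divide by 5: r² - 2r + 37 = 0
Roots: r = 1 ± 6i (complex conjugates)
General solution: y = e^x(C₁cos(6x) + C₂sin(6x))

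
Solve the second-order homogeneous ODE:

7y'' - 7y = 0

Characteristic equation: 7r² - 7 = 0
Divide by 7: r² - 1 = 0
Roots: r = 1, -1 (distinct real)
General solution: y = C₁e^x + C₂e^(-x)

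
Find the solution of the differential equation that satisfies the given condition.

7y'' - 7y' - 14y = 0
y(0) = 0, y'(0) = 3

General solution: y = C₁e^(2x) + C₂e^(-x)
Applying ICs: C₁ = 1, C₂ = -1
Particular solution: y = e^(2x) - e^(-x)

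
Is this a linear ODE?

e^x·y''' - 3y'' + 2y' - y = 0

Yes. Linear (y and its derivatives appear to the first power only, no products of y terms)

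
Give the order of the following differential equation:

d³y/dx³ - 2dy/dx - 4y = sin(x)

The order is 3 (highest derivative is of order 3).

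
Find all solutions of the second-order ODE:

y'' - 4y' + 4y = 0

Characteristic equation: r² - 4r + 4 = 0
Factored: (r - 2)² = 0
Repeated root: r = 2
General solution: y = (C₁ + C₂x)e^(2x)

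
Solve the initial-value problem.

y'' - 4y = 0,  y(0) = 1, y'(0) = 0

General solution: y = C₁e^(2x) + C₂e^(-2x)
Applying ICs: C₁ = 1/2, C₂ = 1/2
Particular solution: y = (1/2)e^(2x) + (1/2)e^(-2x)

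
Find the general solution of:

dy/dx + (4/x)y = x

Using integrating factor method:

General solution: y = (1/6)x^2 + Cx^(-4)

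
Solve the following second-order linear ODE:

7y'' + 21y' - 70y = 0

Characteristic equation: 7r² + 21r - 70 = 0
Divide by 7: r² + 3r - 10 = 0
Roots: r = 2, -5 (distinct real)
General solution: y = C₁e^(2x) + C₂e^(-5x)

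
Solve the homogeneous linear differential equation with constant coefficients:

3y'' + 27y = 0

Characteristic equation: 3r² + 27 = 0
Divide by 3: r² + 9 = 0
Roots: r = ±3i (complex conjugates)
General solution: y = C₁cos(3x) + C₂sin(3x)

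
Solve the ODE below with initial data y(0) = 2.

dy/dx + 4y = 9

General solution: y = 9/4 + Ce^(-4x)
Applying y(0) = 2: C = 2 - 9/4 = -1/4
Particular solution: y = 9/4 - (1/4)e^(-4x)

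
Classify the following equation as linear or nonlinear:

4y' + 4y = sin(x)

Linear (y and its derivatives appear to the first power only, no products of y terms)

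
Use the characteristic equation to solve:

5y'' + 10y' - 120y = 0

Characteristic equation: 5r² + 10r - 120 = 0
Divide by 5: r² + 2r - 24 = 0
Roots: r = 4, -6 (distinct real)
General solution: y = C₁e^(4x) + C₂e^(-6x)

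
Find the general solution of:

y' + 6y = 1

Using integrating factor method:

General solution: y = 1/6 + Ce^(-6x)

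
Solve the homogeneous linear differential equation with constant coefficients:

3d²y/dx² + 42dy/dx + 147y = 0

Characteristic equation: 3r² + 42r + 147 = 0
Divide by 3: r² + 14r + 49 = 0
Factored: (r + 7)² = 0
Repeated root: r = -7
General solution: y = (C₁ + C₂x)e^(-7x)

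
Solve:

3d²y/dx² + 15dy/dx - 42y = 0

Characteristic equation: 3r² + 15r - 42 = 0
Divide by 3: r² + 5r - 14 = 0
Roots: r = 2, -7 (distinct real)
General solution: y = C₁e^(2x) + C₂e^(-7x)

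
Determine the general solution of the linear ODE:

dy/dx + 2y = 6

Using integrating factor method:

General solution: y = 3 + Ce^(-2x)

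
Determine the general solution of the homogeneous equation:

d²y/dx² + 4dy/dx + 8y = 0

Characteristic equation: r² + 4r + 8 = 0
Roots: r = -2 ± 2i (complex conjugates)
General solution: y = e^(-2x)(C₁cos(2x) + C₂sin(2x))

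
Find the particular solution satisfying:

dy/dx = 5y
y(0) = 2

General solution: y = Ce^(5x)
Applying IC y(0) = 2:
Particular solution: y = 2e^(5x)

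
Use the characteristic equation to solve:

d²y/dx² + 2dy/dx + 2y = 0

Characteristic equation: r² + 2r + 2 = 0
Roots: r = -1 ± i (complex conjugates)
General solution: y = e^(-x)(C₁cos(x) + C₂sin(x))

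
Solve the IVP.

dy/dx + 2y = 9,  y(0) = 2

General solution: y = 9/2 + Ce^(-2x)
Applying y(0) = 2: C = 2 - 9/2 = -5/2
Particular solution: y = 9/2 - (5/2)e^(-2x)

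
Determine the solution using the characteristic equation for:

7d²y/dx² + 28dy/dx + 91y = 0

Characteristic equation: 7r² + 28r + 91 = 0
Divide by 7: r² + 4r + 13 = 0
Roots: r = -2 ± 3i (complex conjugates)
General solution: y = e^(-2x)(C₁cos(3x) + C₂sin(3x))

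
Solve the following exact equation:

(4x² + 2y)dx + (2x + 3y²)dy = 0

Verify exactness: ∂M/∂y = ∂N/∂x ✓
Find F(x,y) such that ∂F/∂x = M, ∂F/∂y = N
Solution: 4x³/3 + 2xy + y³ = C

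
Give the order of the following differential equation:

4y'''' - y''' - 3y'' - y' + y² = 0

The order is 4 (highest derivative is of order 4).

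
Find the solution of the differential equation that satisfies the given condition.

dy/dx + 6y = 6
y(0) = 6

General solution: y = 1 + Ce^(-6x)
Applying y(0) = 6: C = 6 - 1 = 5
Particular solution: y = 1 + 5e^(-6x)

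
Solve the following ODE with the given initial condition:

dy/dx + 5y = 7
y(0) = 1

General solution: y = 7/5 + Ce^(-5x)
Applying y(0) = 1: C = 1 - 7/5 = -2/5
Particular solution: y = 7/5 - (2/5)e^(-5x)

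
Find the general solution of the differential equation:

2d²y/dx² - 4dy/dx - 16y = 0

Characteristic equation: 2r² - 4r - 16 = 0
Divide by 2: r² - 2r - 8 = 0
Roots: r = 4, -2 (distinct real)
General solution: y = C₁e^(4x) + C₂e^(-2x)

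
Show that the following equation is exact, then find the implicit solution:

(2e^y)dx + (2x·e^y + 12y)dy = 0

Verify exactness: ∂M/∂y = ∂N/∂x ✓
Find F(x,y) such that ∂F/∂x = M, ∂F/∂y = N
Solution: 2x·e^y + 6y² = C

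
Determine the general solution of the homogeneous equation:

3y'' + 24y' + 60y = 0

Characteristic equation: 3r² + 24r + 60 = 0
Divide by 3: r² + 8r + 20 = 0
Roots: r = -4 ± 2i (complex conjugates)
General solution: y = e^(-4x)(C₁cos(2x) + C₂sin(2x))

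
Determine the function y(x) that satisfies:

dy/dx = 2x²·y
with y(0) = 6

General solution: y = Ce^(2x³/3)
Applying IC y(0) = 6:
Particular solution: y = 6e^(2x³/3)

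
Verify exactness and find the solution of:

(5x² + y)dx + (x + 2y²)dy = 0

Verify exactness: ∂M/∂y = ∂N/∂x ✓
Find F(x,y) such that ∂F/∂x = M, ∂F/∂y = N
Solution: 5x³/3 + xy + 2y³/3 = C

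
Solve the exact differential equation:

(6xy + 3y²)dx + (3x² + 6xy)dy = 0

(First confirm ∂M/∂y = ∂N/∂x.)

Verify exactness: ∂M/∂y = ∂N/∂x ✓
Find F(x,y) such that ∂F/∂x = M, ∂F/∂y = N
Solution: 3x²y + 3xy² = C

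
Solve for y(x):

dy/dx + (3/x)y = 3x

Using integrating factor method:

General solution: y = (3/5)x^2 + Cx^(-3)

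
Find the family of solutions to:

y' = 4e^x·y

Separating variables and integrating:
ln|y| = 4e^x + C

General solution: y = Ce^(4e^x)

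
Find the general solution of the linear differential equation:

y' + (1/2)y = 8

Using integrating factor method:

General solution: y = 16 + Ce^(-x/2)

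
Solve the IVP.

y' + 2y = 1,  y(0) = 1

General solution: y = 1/2 + Ce^(-2x)
Applying y(0) = 1: C = 1 - 1/2 = 1/2
Particular solution: y = 1/2 + (1/2)e^(-2x)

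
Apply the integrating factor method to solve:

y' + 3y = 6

Using integrating factor method:

General solution: y = 2 + Ce^(-3x)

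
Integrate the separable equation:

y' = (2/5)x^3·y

Separating variables and integrating:
ln|y| = x^4/10 + C

General solution: y = Ce^(x^4/10)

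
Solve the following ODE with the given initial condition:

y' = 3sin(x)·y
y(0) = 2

General solution: y = Ce^(-3cos(x))
Applying IC y(0) = 2:
Particular solution: y = 2e^(3(1-cos(x)))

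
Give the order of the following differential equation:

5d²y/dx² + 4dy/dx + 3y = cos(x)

The order is 2 (highest derivative is of order 2).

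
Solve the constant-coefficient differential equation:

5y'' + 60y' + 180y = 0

Characteristic equation: 5r² + 60r + 180 = 0
Divide by 5: r² + 12r + 36 = 0
Factored: (r + 6)² = 0
Repeated root: r = -6
General solution: y = (C₁ + C₂x)e^(-6x)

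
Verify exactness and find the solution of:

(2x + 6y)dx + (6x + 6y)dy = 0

Verify exactness: ∂M/∂y = ∂N/∂x ✓
Find F(x,y) such that ∂F/∂x = M, ∂F/∂y = N
Solution: x² + 6xy + 3y² = C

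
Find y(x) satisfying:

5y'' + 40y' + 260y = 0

Characteristic equation: 5r² + 40r + 260 = 0
Divide by 5: r² + 8r + 52 = 0
Roots: r = -4 ± 6i (complex conjugates)
General solution: y = e^(-4x)(C₁cos(6x) + C₂sin(6x))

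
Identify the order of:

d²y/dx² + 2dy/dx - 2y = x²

The order is 2 (highest derivative is of order 2).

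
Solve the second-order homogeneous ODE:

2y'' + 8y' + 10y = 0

Characteristic equation: 2r² + 8r + 10 = 0
Divide by 2: r² + 4r + 5 = 0
Roots: r = -2 ± i (complex conjugates)
General solution: y = e^(-2x)(C₁cos(x) + C₂sin(x))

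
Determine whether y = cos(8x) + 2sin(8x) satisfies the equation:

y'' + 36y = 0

Verification:
y'' = -64cos(8x) - 128sin(8x)
y'' + 36y ≠ 0 (frequency mismatch: got 64 instead of 36)

No, it is not a solution.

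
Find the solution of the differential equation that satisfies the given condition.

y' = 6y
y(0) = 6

General solution: y = Ce^(6x)
Applying IC y(0) = 6:
Particular solution: y = 6e^(6x)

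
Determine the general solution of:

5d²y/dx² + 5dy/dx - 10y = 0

Characteristic equation: 5r² + 5r - 10 = 0
Divide by 5: r² + r - 2 = 0
Roots: r = 1, -2 (distinct real)
General solution: y = C₁e^x + C₂e^(-2x)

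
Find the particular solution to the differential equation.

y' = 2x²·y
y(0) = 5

General solution: y = Ce^(2x³/3)
Applying IC y(0) = 5:
Particular solution: y = 5e^(2x³/3)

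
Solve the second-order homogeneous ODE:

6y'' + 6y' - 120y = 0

Characteristic equation: 6r² + 6r - 120 = 0
Divide by 6: r² + r - 20 = 0
Roots: r = 4, -5 (distinct real)
General solution: y = C₁e^(4x) + C₂e^(-5x)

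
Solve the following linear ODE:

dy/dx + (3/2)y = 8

Using integrating factor method:

General solution: y = 16/3 + Ce^(-3x/2)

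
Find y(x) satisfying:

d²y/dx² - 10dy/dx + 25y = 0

Characteristic equation: r² - 10r + 25 = 0
Factored: (r - 5)² = 0
Repeated root: r = 5
General solution: y = (C₁ + C₂x)e^(5x)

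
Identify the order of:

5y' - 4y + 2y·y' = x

The order is 1 (highest derivative is of order 1).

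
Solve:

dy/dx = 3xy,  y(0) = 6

General solution: y = Ce^(3x²/2)
Applying IC y(0) = 6:
Particular solution: y = 6e^(3x²/2)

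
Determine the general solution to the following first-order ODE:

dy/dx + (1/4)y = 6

Using integrating factor method:

General solution: y = 24 + Ce^(-x/4)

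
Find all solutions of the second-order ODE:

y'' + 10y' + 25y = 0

Characteristic equation: r² + 10r + 25 = 0
Factored: (r + 5)² = 0
Repeated root: r = -5
General solution: y = (C₁ + C₂x)e^(-5x)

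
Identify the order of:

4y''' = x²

The order is 3 (highest derivative is of order 3).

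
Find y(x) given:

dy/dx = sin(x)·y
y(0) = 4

General solution: y = Ce^(-cos(x))
Applying IC y(0) = 4:
Particular solution: y = 4e^(1-cos(x))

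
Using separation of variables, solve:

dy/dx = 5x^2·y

Separating variables and integrating:
ln|y| = 5x^3/3 + C

General solution: y = Ce^(5x^3/3)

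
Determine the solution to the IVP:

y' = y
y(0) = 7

General solution: y = Ce^x
Applying IC y(0) = 7:
Particular solution: y = 7e^x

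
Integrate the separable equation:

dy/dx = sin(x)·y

Separating variables and integrating:
ln|y| = -cos(x) + C

General solution: y = Ce^(-cos(x))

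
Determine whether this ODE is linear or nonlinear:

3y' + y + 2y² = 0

Nonlinear (y² term)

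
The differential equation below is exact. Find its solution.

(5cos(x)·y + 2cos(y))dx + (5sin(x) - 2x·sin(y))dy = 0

Verify exactness: ∂M/∂y = ∂N/∂x ✓
Find F(x,y) such that ∂F/∂x = M, ∂F/∂y = N
Solution: 5sin(x)·y + 2x·cos(y) = C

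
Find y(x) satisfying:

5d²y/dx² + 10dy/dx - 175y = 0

Characteristic equation: 5r² + 10r - 175 = 0
Divide by 5: r² + 2r - 35 = 0
Roots: r = 5, -7 (distinct real)
General solution: y = C₁e^(5x) + C₂e^(-7x)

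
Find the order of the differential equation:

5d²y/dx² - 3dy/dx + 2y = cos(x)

The order is 2 (highest derivative is of order 2).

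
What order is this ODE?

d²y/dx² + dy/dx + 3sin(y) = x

The order is 2 (highest derivative is of order 2).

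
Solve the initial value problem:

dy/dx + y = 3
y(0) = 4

General solution: y = 3 + Ce^(-x)
Applying y(0) = 4: C = 4 - 3 = 1
Particular solution: y = 3 + e^(-x)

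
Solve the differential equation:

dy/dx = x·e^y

Separating variables and integrating:
-e^(-y) = x²/2 + C

General solution: y = -ln(C - x²/2)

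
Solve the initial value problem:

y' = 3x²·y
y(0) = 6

General solution: y = Ce^(x³)
Applying IC y(0) = 6:
Particular solution: y = 6e^(x³)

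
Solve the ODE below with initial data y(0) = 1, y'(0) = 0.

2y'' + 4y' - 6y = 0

General solution: y = C₁e^x + C₂e^(-3x)
Applying ICs: C₁ = 3/4, C₂ = 1/4
Particular solution: y = (3/4)e^x + (1/4)e^(-3x)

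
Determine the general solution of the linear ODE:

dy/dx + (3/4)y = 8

Using integrating factor method:

General solution: y = 32/3 + Ce^(-3x/4)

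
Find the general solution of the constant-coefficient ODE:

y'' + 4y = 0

Characteristic equation: r² + 4 = 0
Roots: r = ±2i (complex conjugates)
General solution: y = C₁cos(2x) + C₂sin(2x)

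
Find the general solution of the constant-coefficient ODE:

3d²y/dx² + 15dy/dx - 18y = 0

Characteristic equation: 3r² + 15r - 18 = 0
Divide by 3: r² + 5r - 6 = 0
Roots: r = 1, -6 (distinct real)
General solution: y = C₁e^x + C₂e^(-6x)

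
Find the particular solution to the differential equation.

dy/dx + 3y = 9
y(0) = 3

General solution: y = 3 + Ce^(-3x)
Applying y(0) = 3: C = 3 - 3 = 0
Particular solution: y = 3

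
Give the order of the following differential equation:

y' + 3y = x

The order is 1 (highest derivative is of order 1).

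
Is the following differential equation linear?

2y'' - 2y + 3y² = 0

No. Nonlinear (y² term)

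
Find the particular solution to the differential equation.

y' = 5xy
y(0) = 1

General solution: y = Ce^(5x²/2)
Applying IC y(0) = 1:
Particular solution: y = e^(5x²/2)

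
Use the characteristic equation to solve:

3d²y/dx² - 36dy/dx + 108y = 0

Characteristic equation: 3r² - 36r + 108 = 0
Divide by 3: r² - 12r + 36 = 0
Factored: (r - 6)² = 0
Repeated root: r = 6
General solution: y = (C₁ + C₂x)e^(6x)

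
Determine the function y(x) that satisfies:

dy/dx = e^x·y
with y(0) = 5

General solution: y = Ce^(e^x)
Applying IC y(0) = 5:
Particular solution: y = 5e^(e^x - 1)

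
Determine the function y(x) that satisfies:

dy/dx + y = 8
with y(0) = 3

General solution: y = 8 + Ce^(-x)
Applying y(0) = 3: C = 3 - 8 = -5
Particular solution: y = 8 - 5e^(-x)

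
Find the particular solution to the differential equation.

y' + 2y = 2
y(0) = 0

General solution: y = 1 + Ce^(-2x)
Applying y(0) = 0: C = 0 - 1 = -1
Particular solution: y = 1 - e^(-2x)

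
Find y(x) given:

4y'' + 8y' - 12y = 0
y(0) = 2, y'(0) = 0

General solution: y = C₁e^x + C₂e^(-3x)
Applying ICs: C₁ = 3/2, C₂ = 1/2
Particular solution: y = (3/2)e^x + (1/2)e^(-3x)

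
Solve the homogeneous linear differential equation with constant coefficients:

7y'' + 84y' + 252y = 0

Characteristic equation: 7r² + 84r + 252 = 0
Divide by 7: r² + 12r + 36 = 0
Factored: (r + 6)² = 0
Repeated root: r = -6
General solution: y = (C₁ + C₂x)e^(-6x)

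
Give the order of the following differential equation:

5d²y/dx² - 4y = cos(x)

The order is 2 (highest derivative is of order 2).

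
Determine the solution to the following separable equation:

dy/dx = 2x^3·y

Separating variables and integrating:
ln|y| = x^4/2 + C

General solution: y = Ce^(x^4/2)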